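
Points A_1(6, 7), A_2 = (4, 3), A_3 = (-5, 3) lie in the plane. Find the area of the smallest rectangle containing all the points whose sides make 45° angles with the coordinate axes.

In coordinates u = x + y, v = x − y the rectangle is axis-aligned; the map (x,y)→(u,v) scales areas by 2.
u-values: 13, 7, -2; range = 13 − (-2) = 15.
v-values: -1, 1, -8; range = 1 − (-8) = 9.
Area = (15 × 9) / 2 = 67.5.

67.5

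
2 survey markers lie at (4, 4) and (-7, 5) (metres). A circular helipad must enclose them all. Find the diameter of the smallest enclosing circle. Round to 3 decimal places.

The smallest circle enclosing two points has them as diameter endpoints.
Centre = midpoint = (-1.5, 4.5); r² = |(4, 4)−(-7, 5)|²/4 = 122/4 = 30.5.
Diameter = 2r = 2√(30.5) ≈ 11.045.

11.045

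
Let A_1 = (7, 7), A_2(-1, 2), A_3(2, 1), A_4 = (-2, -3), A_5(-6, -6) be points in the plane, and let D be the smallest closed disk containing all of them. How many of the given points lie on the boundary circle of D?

2

The farthest pair is A_1–A_5 with squared distance 338. The circle on this segment as diameter has centre (0.5, 0.5) and r² = 338/4 = 84.5.
Check A_2: distance² to centre = 4.5 ≤ 84.5, so it lies inside.
All remaining points lie in this disk, and no smaller disk contains both endpoints, so this is the minimum enclosing circle.
The points at distance exactly r from the centre are A_1, A_5 — 2 points.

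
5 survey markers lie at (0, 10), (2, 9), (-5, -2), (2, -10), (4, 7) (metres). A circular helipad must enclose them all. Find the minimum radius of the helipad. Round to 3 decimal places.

10.050

A smallest enclosing disk is always determined by at most three of the input points on its boundary.
The farthest pair is (0, 10)–(2, -10) with squared distance 404. The circle on this segment as diameter has centre (1, 0) and r² = 404/4 = 101.
Check (2, 9): distance² to centre = 82 ≤ 101, so it lies inside.
All remaining points lie in this disk, and no smaller disk contains both endpoints, so this is the minimum enclosing circle.
r = √101 ≈ 10.050.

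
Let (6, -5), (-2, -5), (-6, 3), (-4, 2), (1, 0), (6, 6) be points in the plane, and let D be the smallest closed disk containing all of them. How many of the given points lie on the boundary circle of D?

The minimum enclosing circle is determined by three boundary points: (6, -5), (-6, 3), (6, 6).
Their circumcentre is (1, 0.5) with r² = 55.25.
The farthest remaining point (-2, -5) is at distance² 39.25 ≤ 55.25.
The points at distance exactly r from the centre are (6, -5), (-6, 3), (6, 6) — 3 points.

3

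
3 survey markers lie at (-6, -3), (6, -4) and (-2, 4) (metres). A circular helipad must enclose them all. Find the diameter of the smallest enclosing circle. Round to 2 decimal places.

12.48

Call the three points A, B, C in the order given.
Side lengths²: AB² = 145, AC² = 65, BC² = 128.
Since AB² = 145 < 128 + 65 = 193, the triangle is acute, so the smallest enclosing circle is the circumcircle.
Circumcentre = (3/22, -41/22), r² = 9425/242.
Diameter = 2r = 2√(9425/242) ≈ 12.48.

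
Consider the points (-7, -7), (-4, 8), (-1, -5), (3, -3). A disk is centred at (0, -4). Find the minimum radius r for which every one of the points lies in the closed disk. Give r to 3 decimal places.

12.649

The required radius is the distance from (0, -4) to the farthest point.
Squared distances: 58, 160, 2, 10.
Maximum is 160, attained at (-4, 8).
r = √160 ≈ 12.649.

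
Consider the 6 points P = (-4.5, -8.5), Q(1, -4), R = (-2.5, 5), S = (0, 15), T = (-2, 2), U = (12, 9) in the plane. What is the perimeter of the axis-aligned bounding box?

80

Width = max x − min x = 12 − (-4.5) = 16.5.
Height = max y − min y = 15 − (-8.5) = 23.5.
Perimeter = 2(16.5 + 23.5) = 80.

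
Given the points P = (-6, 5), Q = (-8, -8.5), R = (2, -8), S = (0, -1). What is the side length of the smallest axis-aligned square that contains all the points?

13.5

The bounding box has width 10 and height 13.5.
An axis-aligned square enclosing the set must have side ≥ max(width, height).
So the minimum side is max(10, 13.5) = 13.5.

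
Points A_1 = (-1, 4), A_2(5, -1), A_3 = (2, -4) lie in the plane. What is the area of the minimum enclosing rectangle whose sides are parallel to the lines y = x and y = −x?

In coordinates u = x + y, v = x − y the rectangle is axis-aligned; the map (x,y)→(u,v) scales areas by 2.
u-values: 3, 4, -2; range = 4 − (-2) = 6.
v-values: -5, 6, 6; range = 6 − (-5) = 11.
Area = (6 × 11) / 2 = 33.

33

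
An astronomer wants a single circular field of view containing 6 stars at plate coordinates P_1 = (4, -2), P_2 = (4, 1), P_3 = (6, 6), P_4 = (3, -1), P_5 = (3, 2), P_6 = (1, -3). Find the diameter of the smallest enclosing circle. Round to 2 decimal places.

10.30

A smallest enclosing disk is always determined by at most three of the input points on its boundary.
The farthest pair is P_3–P_6 with squared distance 106. The circle on this segment as diameter has centre (3.5, 1.5) and r² = 106/4 = 26.5.
Check P_1: distance² to centre = 12.5 ≤ 26.5, so it lies inside.
All remaining points lie in this disk, and no smaller disk contains both endpoints, so this is the minimum enclosing circle.
Diameter = 2r = 2√(26.5) ≈ 10.30.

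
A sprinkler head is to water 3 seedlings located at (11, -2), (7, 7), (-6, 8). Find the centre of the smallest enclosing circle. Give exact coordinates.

Call the three points A, B, C in the order given.
Side lengths²: AB² = 97, AC² = 389, BC² = 170.
Since AC² = 389 ≥ 170 + 97 = 267, the angle opposite AC is not acute, so the smallest enclosing circle has AC as diameter.
Centre = midpoint of AC = (2.5, 3), r² = 389/4 = 97.25.
Centre = (2.5, 3).

(2.5, 3)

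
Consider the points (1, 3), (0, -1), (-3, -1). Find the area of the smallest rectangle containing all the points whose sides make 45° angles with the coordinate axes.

12

In coordinates u = x + y, v = x − y the rectangle is axis-aligned; the map (x,y)→(u,v) scales areas by 2.
u-values: 4, -1, -4; range = 4 − (-4) = 8.
v-values: -2, 1, -2; range = 1 − (-2) = 3.
Area = (8 × 3) / 2 = 12.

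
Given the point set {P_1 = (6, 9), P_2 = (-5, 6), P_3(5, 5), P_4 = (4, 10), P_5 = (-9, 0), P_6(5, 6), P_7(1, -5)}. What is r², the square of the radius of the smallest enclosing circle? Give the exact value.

The minimum enclosing circle is determined by three boundary points: P_1, P_5, P_7.
Their circumcentre is (-21/22, 79/22) with r² = 18785/242.
The farthest remaining point P_4 is at distance² 15881/242 ≤ 18785/242.

18785/242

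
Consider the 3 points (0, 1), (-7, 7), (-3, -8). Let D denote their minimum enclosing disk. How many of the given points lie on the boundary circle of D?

2

Call the three points A, B, C in the order given.
Side lengths²: AB² = 85, AC² = 90, BC² = 241.
Since BC² = 241 ≥ 90 + 85 = 175, the angle opposite BC is not acute, so the smallest enclosing circle has BC as diameter.
Centre = midpoint of BC = (-5, -0.5), r² = 241/4 = 60.25.
The points at distance exactly r from the centre are (-7, 7), (-3, -8) — 2 points.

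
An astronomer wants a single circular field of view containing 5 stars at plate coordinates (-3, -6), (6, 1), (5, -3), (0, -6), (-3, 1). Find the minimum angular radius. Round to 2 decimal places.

The farthest pair is (-3, -6)–(6, 1) with squared distance 130. The circle on this segment as diameter has centre (1.5, -2.5) and r² = 130/4 = 32.5.
Check (5, -3): distance² to centre = 12.5 ≤ 32.5, so it lies inside.
All remaining points lie in this disk, and no smaller disk contains both endpoints, so this is the minimum enclosing circle.
r = √(32.5) ≈ 5.70.

5.70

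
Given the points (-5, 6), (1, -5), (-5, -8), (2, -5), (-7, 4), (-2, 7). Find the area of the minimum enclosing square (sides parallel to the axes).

The bounding box has width 9 and height 15.
An axis-aligned square enclosing the set must have side ≥ max(width, height).
So the minimum side is max(9, 15) = 15.
Area = 15² = 225.

225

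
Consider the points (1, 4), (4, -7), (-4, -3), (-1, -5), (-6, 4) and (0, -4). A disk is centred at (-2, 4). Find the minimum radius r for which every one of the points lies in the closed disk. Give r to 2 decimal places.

The required radius is the distance from (-2, 4) to the farthest point.
Squared distances: 9, 157, 53, 82, 16, 68.
Maximum is 157, attained at (4, -7).
r = √157 ≈ 12.53.

12.53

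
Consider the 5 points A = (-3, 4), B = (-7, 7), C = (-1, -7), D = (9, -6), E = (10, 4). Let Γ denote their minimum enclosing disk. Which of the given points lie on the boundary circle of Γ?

B, D

The farthest pair is B–D with squared distance 425. The circle on this segment as diameter has centre (1, 0.5) and r² = 425/4 = 106.25.
Check A: distance² to centre = 28.25 ≤ 106.25, so it lies inside.
All remaining points lie in this disk, and no smaller disk contains both endpoints, so this is the minimum enclosing circle.
The points at distance exactly r from the centre are B, D — 2 points.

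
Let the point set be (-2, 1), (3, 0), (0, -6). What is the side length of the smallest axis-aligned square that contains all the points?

The bounding box has width 5 and height 7.
An axis-aligned square enclosing the set must have side ≥ max(width, height).
So the minimum side is max(5, 7) = 7.

7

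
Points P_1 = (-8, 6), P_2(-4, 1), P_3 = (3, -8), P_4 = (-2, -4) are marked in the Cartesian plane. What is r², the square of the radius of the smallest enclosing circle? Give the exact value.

79.25

A smallest enclosing disk is always determined by at most three of the input points on its boundary.
The farthest pair is P_1–P_3 with squared distance 317. The circle on this segment as diameter has centre (-2.5, -1) and r² = 317/4 = 79.25.
Check P_2: distance² to centre = 6.25 ≤ 79.25, so it lies inside.
All remaining points lie in this disk, and no smaller disk contains both endpoints, so this is the minimum enclosing circle.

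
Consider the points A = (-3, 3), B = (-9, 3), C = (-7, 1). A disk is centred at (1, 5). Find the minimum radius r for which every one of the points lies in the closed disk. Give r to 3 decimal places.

The required radius is the distance from (1, 5) to the farthest point.
Squared distances: 20, 104, 80.
Maximum is 104, attained at B.
r = √104 ≈ 10.198.

10.198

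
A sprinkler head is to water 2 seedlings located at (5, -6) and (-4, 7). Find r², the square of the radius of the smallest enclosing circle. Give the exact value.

62.5

The smallest circle enclosing two points has them as diameter endpoints.
Centre = midpoint = (0.5, 0.5); r² = |(5, -6)−(-4, 7)|²/4 = 250/4 = 62.5.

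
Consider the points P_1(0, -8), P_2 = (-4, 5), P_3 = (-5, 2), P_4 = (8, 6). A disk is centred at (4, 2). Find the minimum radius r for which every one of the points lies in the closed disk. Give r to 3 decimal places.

10.770

The required radius is the distance from (4, 2) to the farthest point.
Squared distances: 116, 73, 81, 32.
Maximum is 116, attained at P_1.
r = √116 ≈ 10.770.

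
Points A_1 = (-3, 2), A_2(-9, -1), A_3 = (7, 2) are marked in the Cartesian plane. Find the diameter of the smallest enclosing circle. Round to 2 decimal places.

Side lengths²: A_1A_2² = 45, A_1A_3² = 100, A_2A_3² = 265.
Since A_2A_3² = 265 ≥ 100 + 45 = 145, the angle opposite A_2A_3 is not acute, so the smallest enclosing circle has A_2A_3 as diameter.
Centre = midpoint of A_2A_3 = (-1, 0.5), r² = 265/4 = 66.25.
Diameter = 2r = 2√(66.25) ≈ 16.28.

16.28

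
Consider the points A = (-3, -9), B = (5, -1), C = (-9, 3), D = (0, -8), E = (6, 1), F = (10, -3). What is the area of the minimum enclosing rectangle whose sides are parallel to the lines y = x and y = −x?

In coordinates u = x + y, v = x − y the rectangle is axis-aligned; the map (x,y)→(u,v) scales areas by 2.
u-values: -12, 4, -6, -8, 7, 7; range = 7 − (-12) = 19.
v-values: 6, 6, -12, 8, 5, 13; range = 13 − (-12) = 25.
Area = (19 × 25) / 2 = 237.5.

237.5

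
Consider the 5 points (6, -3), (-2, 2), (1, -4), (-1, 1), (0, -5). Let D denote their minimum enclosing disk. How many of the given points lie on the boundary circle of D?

3

The minimum enclosing circle is determined by three boundary points: (6, -3), (-2, 2), (0, -5).
Their circumcentre is (87/46, -31/46) with r² = 23585/1058.
The farthest remaining point (1, -4) is at distance² 12545/1058 ≤ 23585/1058.
The points at distance exactly r from the centre are (6, -3), (-2, 2), (0, -5) — 3 points.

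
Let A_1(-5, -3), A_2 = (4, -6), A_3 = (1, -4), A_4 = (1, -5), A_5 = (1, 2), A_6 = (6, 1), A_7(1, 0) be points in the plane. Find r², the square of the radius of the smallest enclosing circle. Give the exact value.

36305/1058

By Welzl's lemma the MEC is supported by two points (diametrically opposite) or three points (on a circumcircle).
The minimum enclosing circle is determined by three boundary points: A_1, A_2, A_6.
Their circumcentre is (27/46, -57/46) with r² = 36305/1058.
The farthest remaining point A_4 is at distance² 15145/1058 ≤ 36305/1058.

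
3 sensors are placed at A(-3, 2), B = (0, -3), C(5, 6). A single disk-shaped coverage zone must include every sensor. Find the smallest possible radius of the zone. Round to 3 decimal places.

5.163

Side lengths²: AB² = 34, AC² = 80, BC² = 106.
Since BC² = 106 < 80 + 34 = 114, the triangle is acute, so the smallest enclosing circle is the circumcircle.
Circumcentre = (28/13, 22/13), r² = 4505/169.
r = √(4505/169) ≈ 5.163.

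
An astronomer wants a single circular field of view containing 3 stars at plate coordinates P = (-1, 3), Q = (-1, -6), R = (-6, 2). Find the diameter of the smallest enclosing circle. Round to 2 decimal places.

9.62

Side lengths²: PQ² = 81, PR² = 26, QR² = 89.
Since QR² = 89 < 81 + 26 = 107, the triangle is acute, so the smallest enclosing circle is the circumcircle.
Circumcentre = (-2.7, -1.5), r² = 23.14.
Diameter = 2r = 2√(23.14) ≈ 9.62.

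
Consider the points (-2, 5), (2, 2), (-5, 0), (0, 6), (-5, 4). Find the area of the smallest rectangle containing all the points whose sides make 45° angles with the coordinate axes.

49.5

In coordinates u = x + y, v = x − y the rectangle is axis-aligned; the map (x,y)→(u,v) scales areas by 2.
u-values: 3, 4, -5, 6, -1; range = 6 − (-5) = 11.
v-values: -7, 0, -5, -6, -9; range = 0 − (-9) = 9.
Area = (11 × 9) / 2 = 49.5.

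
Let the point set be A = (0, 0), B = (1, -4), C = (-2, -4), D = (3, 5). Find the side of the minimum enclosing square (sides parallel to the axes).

The bounding box has width 5 and height 9.
An axis-aligned square enclosing the set must have side ≥ max(width, height).
So the minimum side is max(5, 9) = 9.

9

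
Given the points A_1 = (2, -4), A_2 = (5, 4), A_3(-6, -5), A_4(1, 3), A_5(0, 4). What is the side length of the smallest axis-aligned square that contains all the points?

The bounding box has width 11 and height 9.
An axis-aligned square enclosing the set must have side ≥ max(width, height).
So the minimum side is max(11, 9) = 11.

11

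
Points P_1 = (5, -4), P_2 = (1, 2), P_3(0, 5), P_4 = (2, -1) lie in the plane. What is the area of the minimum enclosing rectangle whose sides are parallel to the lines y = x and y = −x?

28

In coordinates u = x + y, v = x − y the rectangle is axis-aligned; the map (x,y)→(u,v) scales areas by 2.
u-values: 1, 3, 5, 1; range = 5 − 1 = 4.
v-values: 9, -1, -5, 3; range = 9 − (-5) = 14.
Area = (4 × 14) / 2 = 28.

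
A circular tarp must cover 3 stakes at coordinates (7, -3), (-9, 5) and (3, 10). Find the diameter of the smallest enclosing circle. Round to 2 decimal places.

17.97

Call the three points A, B, C in the order given.
Side lengths²: AB² = 320, AC² = 185, BC² = 169.
Since AB² = 320 < 185 + 169 = 354, the triangle is acute, so the smallest enclosing circle is the circumcircle.
Circumcentre = (-27/44, 39/22), r² = 156325/1936.
Diameter = 2r = 2√(156325/1936) ≈ 17.97.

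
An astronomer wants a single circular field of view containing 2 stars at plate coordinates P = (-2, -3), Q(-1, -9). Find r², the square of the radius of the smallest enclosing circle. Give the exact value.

The smallest circle enclosing two points has them as diameter endpoints.
Centre = midpoint = (-1.5, -6); r² = |PQ|²/4 = 37/4 = 9.25.

9.25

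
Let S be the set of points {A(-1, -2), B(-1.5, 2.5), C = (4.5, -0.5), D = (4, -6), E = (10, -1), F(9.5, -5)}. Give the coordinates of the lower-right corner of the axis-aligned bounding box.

(10, -6)

x-range [-1.5, 10], y-range [-6, 2.5].
The lower-right corner is (10, -6).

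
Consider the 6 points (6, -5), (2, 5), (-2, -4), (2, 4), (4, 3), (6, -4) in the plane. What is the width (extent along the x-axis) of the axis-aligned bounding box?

8

max x = 6, min x = -2, so width = 8.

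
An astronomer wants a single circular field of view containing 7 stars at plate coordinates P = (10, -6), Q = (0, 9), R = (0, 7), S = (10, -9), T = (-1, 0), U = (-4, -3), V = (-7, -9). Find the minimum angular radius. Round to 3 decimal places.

The minimum enclosing circle is determined by three boundary points: Q, S, V.
Their circumcentre is (1.5, -35/18) with r² = 19769/162.
The farthest remaining point P is at distance² 14369/162 ≤ 19769/162.
r = √(19769/162) ≈ 11.047.

11.047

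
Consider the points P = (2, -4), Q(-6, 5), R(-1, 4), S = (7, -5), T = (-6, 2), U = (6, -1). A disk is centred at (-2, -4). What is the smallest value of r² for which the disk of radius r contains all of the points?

The required radius is the distance from (-2, -4) to the farthest point.
Squared distances: 16, 97, 65, 82, 52, 73.
Maximum is 97, attained at Q.

97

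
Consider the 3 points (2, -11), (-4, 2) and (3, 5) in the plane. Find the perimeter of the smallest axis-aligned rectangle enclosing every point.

Width = max x − min x = 3 − (-4) = 7.
Height = max y − min y = 5 − (-11) = 16.
Perimeter = 2(7 + 16) = 46.

46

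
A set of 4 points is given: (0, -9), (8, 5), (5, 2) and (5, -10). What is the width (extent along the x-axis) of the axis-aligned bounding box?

8

max x = 8, min x = 0, so width = 8.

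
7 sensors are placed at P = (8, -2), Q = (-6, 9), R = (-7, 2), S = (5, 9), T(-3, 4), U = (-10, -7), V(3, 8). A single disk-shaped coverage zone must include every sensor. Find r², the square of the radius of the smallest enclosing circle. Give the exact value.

A smallest enclosing disk is always determined by at most three of the input points on its boundary.
The farthest pair is S–U with squared distance 481. The circle on this segment as diameter has centre (-2.5, 1) and r² = 481/4 = 120.25.
Check P: distance² to centre = 119.25 ≤ 120.25, so it lies inside.
All remaining points lie in this disk, and no smaller disk contains both endpoints, so this is the minimum enclosing circle.

120.25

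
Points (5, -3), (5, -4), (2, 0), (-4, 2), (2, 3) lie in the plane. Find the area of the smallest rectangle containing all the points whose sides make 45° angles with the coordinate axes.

In coordinates u = x + y, v = x − y the rectangle is axis-aligned; the map (x,y)→(u,v) scales areas by 2.
u-values: 2, 1, 2, -2, 5; range = 5 − (-2) = 7.
v-values: 8, 9, 2, -6, -1; range = 9 − (-6) = 15.
Area = (7 × 15) / 2 = 52.5.

52.5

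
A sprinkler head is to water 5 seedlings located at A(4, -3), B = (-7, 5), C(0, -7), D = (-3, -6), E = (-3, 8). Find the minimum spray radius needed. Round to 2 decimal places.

By Welzl's lemma the MEC is supported by two points (diametrically opposite) or three points (on a circumcircle).
The farthest pair is C–E with squared distance 234. The circle on this segment as diameter has centre (-1.5, 0.5) and r² = 234/4 = 58.5.
Check A: distance² to centre = 42.5 ≤ 58.5, so it lies inside.
All remaining points lie in this disk, and no smaller disk contains both endpoints, so this is the minimum enclosing circle.
r = √(58.5) ≈ 7.65.

7.65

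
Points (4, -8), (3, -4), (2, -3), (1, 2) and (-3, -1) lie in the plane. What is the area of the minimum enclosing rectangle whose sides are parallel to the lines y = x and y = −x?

49

In coordinates u = x + y, v = x − y the rectangle is axis-aligned; the map (x,y)→(u,v) scales areas by 2.
u-values: -4, -1, -1, 3, -4; range = 3 − (-4) = 7.
v-values: 12, 7, 5, -1, -2; range = 12 − (-2) = 14.
Area = (7 × 14) / 2 = 49.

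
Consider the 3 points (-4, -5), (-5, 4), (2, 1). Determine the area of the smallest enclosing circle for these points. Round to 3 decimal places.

74.707

Call the three points A, B, C in the order given.
Side lengths²: AB² = 82, AC² = 72, BC² = 58.
Since AB² = 82 < 72 + 58 = 130, the triangle is acute, so the smallest enclosing circle is the circumcircle.
Circumcentre = (-2.7, -0.3), r² = 23.78.
Area = π·r² = π·23.78 ≈ 74.707.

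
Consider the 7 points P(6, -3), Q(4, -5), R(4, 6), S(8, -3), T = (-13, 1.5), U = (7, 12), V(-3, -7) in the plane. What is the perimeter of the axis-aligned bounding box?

80

Width = max x − min x = 8 − (-13) = 21.
Height = max y − min y = 12 − (-7) = 19.
Perimeter = 2(21 + 19) = 80.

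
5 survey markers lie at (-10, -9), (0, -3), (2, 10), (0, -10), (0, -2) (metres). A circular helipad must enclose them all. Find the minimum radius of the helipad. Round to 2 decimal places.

By Welzl's lemma the MEC is supported by two points (diametrically opposite) or three points (on a circumcircle).
The farthest pair is (-10, -9)–(2, 10) with squared distance 505. The circle on this segment as diameter has centre (-4, 0.5) and r² = 505/4 = 126.25.
Check (0, -3): distance² to centre = 28.25 ≤ 126.25, so it lies inside.
All remaining points lie in this disk, and no smaller disk contains both endpoints, so this is the minimum enclosing circle.
r = √(126.25) ≈ 11.24.

11.24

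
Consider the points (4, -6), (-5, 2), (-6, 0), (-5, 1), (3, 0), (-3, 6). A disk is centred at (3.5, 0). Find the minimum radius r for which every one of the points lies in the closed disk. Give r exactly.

The required radius is the distance from (3.5, 0) to the farthest point.
Squared distances: 36.25, 76.25, 90.25, 73.25, 0.25, 78.25.
Maximum is 90.25, attained at (-6, 0).
r = √(90.25) = 9.5.

9.5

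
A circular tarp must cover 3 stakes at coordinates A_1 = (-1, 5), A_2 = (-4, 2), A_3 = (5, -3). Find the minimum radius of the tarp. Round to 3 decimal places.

Side lengths²: A_1A_2² = 18, A_1A_3² = 100, A_2A_3² = 106.
Since A_2A_3² = 106 < 100 + 18 = 118, the triangle is acute, so the smallest enclosing circle is the circumcircle.
Circumcentre = (6/7, 1/7), r² = 1325/49.
r = √(1325/49) ≈ 5.200.

5.200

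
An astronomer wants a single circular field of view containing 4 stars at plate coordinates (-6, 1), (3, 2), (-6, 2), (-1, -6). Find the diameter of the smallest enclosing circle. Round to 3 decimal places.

The minimum enclosing circle is determined by three boundary points: (3, 2), (-6, 2), (-1, -6).
Their circumcentre is (-1.5, -0.75) with r² = 27.8125.
The farthest remaining point (-6, 1) is at distance² 23.3125 ≤ 27.8125.
Diameter = 2r = 2√(27.8125) ≈ 10.548.

10.548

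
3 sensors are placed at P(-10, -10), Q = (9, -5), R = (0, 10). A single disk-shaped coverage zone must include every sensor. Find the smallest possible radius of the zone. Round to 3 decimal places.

Side lengths²: PQ² = 386, PR² = 500, QR² = 306.
Since PR² = 500 < 386 + 306 = 692, the triangle is acute, so the smallest enclosing circle is the circumcircle.
Circumcentre = (-23/11, -16/11), r² = 16405/121.
r = √(16405/121) ≈ 11.644.

11.644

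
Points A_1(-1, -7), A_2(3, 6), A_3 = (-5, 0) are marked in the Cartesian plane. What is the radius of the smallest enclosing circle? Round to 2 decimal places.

6.80

Side lengths²: A_1A_2² = 185, A_1A_3² = 65, A_2A_3² = 100.
Since A_1A_2² = 185 ≥ 100 + 65 = 165, the angle opposite A_1A_2 is not acute, so the smallest enclosing circle has A_1A_2 as diameter.
Centre = midpoint of A_1A_2 = (1, -0.5), r² = 185/4 = 46.25.
r = √(46.25) ≈ 6.80.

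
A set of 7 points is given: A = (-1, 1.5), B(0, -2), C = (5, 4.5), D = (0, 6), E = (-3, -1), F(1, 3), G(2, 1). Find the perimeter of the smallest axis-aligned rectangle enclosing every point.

32

Width = max x − min x = 5 − (-3) = 8.
Height = max y − min y = 6 − (-2) = 8.
Perimeter = 2(8 + 8) = 32.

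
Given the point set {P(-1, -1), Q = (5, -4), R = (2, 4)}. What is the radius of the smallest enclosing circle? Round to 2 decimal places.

Side lengths²: PQ² = 45, PR² = 34, QR² = 73.
Since QR² = 73 < 45 + 34 = 79, the triangle is acute, so the smallest enclosing circle is the circumcircle.
Circumcentre = (83/26, -3/26), r² = 6205/338.
r = √(6205/338) ≈ 4.28.

4.28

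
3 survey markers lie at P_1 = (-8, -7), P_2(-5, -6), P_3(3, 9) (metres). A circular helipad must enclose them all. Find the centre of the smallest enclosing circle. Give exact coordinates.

(-2.5, 1)

Side lengths²: P_1P_2² = 10, P_1P_3² = 377, P_2P_3² = 289.
Since P_1P_3² = 377 ≥ 289 + 10 = 299, the angle opposite P_1P_3 is not acute, so the smallest enclosing circle has P_1P_3 as diameter.
Centre = midpoint of P_1P_3 = (-2.5, 1), r² = 377/4 = 94.25.
Centre = (-2.5, 1).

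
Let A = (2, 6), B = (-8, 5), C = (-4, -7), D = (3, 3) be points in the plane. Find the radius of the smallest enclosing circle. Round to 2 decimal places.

By Welzl's lemma the MEC is supported by two points (diametrically opposite) or three points (on a circumcircle).
The minimum enclosing circle is determined by three boundary points: A, B, C.
Their circumcentre is (-153/62, 11/62) with r² = 103525/1922.
The farthest remaining point D is at distance² 72773/1922 ≤ 103525/1922.
r = √(103525/1922) ≈ 7.34.

7.34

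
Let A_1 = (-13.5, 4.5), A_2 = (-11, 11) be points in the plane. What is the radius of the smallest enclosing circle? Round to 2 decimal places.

The smallest circle enclosing two points has them as diameter endpoints.
Centre = midpoint = (-12.25, 7.75); r² = |A_1A_2|²/4 = 48.5/4 = 12.125.
r = √(12.125) ≈ 3.48.

3.48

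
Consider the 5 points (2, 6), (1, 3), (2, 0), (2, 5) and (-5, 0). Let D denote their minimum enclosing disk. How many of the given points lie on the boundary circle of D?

By Welzl's lemma the MEC is supported by two points (diametrically opposite) or three points (on a circumcircle).
The farthest pair is (2, 6)–(-5, 0) with squared distance 85. The circle on this segment as diameter has centre (-1.5, 3) and r² = 85/4 = 21.25.
Check (1, 3): distance² to centre = 6.25 ≤ 21.25, so it lies inside.
All remaining points lie in this disk, and no smaller disk contains both endpoints, so this is the minimum enclosing circle.
The points at distance exactly r from the centre are (2, 6), (2, 0), (-5, 0) — 3 points.

3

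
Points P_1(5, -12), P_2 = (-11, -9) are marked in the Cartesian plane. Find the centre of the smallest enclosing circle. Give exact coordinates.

The smallest circle enclosing two points has them as diameter endpoints.
Centre = midpoint = (-3, -10.5); r² = |P_1P_2|²/4 = 265/4 = 66.25.
Centre = (-3, -10.5).

(-3, -10.5)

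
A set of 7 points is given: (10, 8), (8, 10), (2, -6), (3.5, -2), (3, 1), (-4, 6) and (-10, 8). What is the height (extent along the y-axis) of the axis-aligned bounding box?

16

max y = 10, min y = -6, so height = 16.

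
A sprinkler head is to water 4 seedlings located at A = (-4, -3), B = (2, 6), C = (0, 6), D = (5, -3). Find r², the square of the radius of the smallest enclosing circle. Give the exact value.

The minimum enclosing circle of a finite set is fixed by two of the points (as a diameter) or three (as a circumcircle).
The minimum enclosing circle is determined by three boundary points: A, B, D.
Their circumcentre is (0.5, 0.5) with r² = 32.5.
The farthest remaining point C is at distance² 30.5 ≤ 32.5.

32.5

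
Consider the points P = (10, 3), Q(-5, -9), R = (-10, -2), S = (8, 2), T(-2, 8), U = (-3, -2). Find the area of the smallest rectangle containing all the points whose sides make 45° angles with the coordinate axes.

229.5

In coordinates u = x + y, v = x − y the rectangle is axis-aligned; the map (x,y)→(u,v) scales areas by 2.
u-values: 13, -14, -12, 10, 6, -5; range = 13 − (-14) = 27.
v-values: 7, 4, -8, 6, -10, -1; range = 7 − (-10) = 17.
Area = (27 × 17) / 2 = 229.5.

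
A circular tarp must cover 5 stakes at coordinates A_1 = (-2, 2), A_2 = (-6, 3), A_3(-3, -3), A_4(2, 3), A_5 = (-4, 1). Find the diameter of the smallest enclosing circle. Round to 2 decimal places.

A smallest enclosing disk is always determined by at most three of the input points on its boundary.
The minimum enclosing circle is determined by three boundary points: A_2, A_3, A_4.
Their circumcentre is (-2, 1.25) with r² = 19.0625.
The farthest remaining point A_5 is at distance² 4.0625 ≤ 19.0625.
Diameter = 2r = 2√(19.0625) ≈ 8.73.

8.73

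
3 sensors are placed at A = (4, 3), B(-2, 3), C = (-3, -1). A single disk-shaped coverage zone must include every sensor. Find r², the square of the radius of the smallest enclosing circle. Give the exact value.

Side lengths²: AB² = 36, AC² = 65, BC² = 17.
Since AC² = 65 ≥ 36 + 17 = 53, the angle opposite AC is not acute, so the smallest enclosing circle has AC as diameter.
Centre = midpoint of AC = (0.5, 1), r² = 65/4 = 16.25.

16.25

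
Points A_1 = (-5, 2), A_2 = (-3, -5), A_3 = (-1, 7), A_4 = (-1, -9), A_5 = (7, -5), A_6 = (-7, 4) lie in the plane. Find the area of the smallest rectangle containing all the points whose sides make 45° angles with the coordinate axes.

In coordinates u = x + y, v = x − y the rectangle is axis-aligned; the map (x,y)→(u,v) scales areas by 2.
u-values: -3, -8, 6, -10, 2, -3; range = 6 − (-10) = 16.
v-values: -7, 2, -8, 8, 12, -11; range = 12 − (-11) = 23.
Area = (16 × 23) / 2 = 184.

184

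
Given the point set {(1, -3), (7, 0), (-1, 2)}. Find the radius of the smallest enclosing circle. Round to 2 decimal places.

Call the three points A, B, C in the order given.
Side lengths²: AB² = 45, AC² = 29, BC² = 68.
Since BC² = 68 < 45 + 29 = 74, the triangle is acute, so the smallest enclosing circle is the circumcircle.
Circumcentre = (35/12, 2/3), r² = 2465/144.
r = √(2465/144) ≈ 4.14.

4.14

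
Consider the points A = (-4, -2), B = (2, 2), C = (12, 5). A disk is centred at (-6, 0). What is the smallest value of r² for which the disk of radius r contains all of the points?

349

The required radius is the distance from (-6, 0) to the farthest point.
Squared distances: 8, 68, 349.
Maximum is 349, attained at C.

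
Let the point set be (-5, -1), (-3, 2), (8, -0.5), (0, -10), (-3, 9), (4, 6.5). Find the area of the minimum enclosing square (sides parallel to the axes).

The bounding box has width 13 and height 19.
An axis-aligned square enclosing the set must have side ≥ max(width, height).
So the minimum side is max(13, 19) = 19.
Area = 19² = 361.

361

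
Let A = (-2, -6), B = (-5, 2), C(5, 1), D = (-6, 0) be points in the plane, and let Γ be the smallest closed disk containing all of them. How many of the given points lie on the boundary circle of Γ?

3

The minimum enclosing circle of a finite set is fixed by two of the points (as a diameter) or three (as a circumcircle).
The minimum enclosing circle is determined by three boundary points: A, C, D.
Their circumcentre is (-0.4, -0.6) with r² = 31.72.
The farthest remaining point B is at distance² 27.92 ≤ 31.72.
The points at distance exactly r from the centre are A, C, D — 3 points.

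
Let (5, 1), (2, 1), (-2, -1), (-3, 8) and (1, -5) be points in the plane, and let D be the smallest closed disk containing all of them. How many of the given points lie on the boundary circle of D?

2

The minimum enclosing circle of a finite set is fixed by two of the points (as a diameter) or three (as a circumcircle).
The farthest pair is (-3, 8)–(1, -5) with squared distance 185. The circle on this segment as diameter has centre (-1, 1.5) and r² = 185/4 = 46.25.
Check (5, 1): distance² to centre = 36.25 ≤ 46.25, so it lies inside.
All remaining points lie in this disk, and no smaller disk contains both endpoints, so this is the minimum enclosing circle.
The points at distance exactly r from the centre are (-3, 8), (1, -5) — 2 points.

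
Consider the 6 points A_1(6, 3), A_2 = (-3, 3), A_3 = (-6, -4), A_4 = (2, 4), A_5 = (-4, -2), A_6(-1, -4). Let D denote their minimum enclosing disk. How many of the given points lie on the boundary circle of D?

2

The farthest pair is A_1–A_3 with squared distance 193. The circle on this segment as diameter has centre (0, -0.5) and r² = 193/4 = 48.25.
Check A_2: distance² to centre = 21.25 ≤ 48.25, so it lies inside.
All remaining points lie in this disk, and no smaller disk contains both endpoints, so this is the minimum enclosing circle.
The points at distance exactly r from the centre are A_1, A_3 — 2 points.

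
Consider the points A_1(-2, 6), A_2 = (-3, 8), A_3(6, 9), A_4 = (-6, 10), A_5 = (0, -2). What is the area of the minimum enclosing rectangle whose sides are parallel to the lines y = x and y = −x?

153

In coordinates u = x + y, v = x − y the rectangle is axis-aligned; the map (x,y)→(u,v) scales areas by 2.
u-values: 4, 5, 15, 4, -2; range = 15 − (-2) = 17.
v-values: -8, -11, -3, -16, 2; range = 2 − (-16) = 18.
Area = (17 × 18) / 2 = 153.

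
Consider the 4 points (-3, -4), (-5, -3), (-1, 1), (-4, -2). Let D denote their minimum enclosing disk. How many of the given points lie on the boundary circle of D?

3

The minimum enclosing circle is determined by three boundary points: (-3, -4), (-5, -3), (-1, 1).
Their circumcentre is (-17/6, -7/6) with r² = 145/18.
The farthest remaining point (-4, -2) is at distance² 37/18 ≤ 145/18.
The points at distance exactly r from the centre are (-3, -4), (-5, -3), (-1, 1) — 3 points.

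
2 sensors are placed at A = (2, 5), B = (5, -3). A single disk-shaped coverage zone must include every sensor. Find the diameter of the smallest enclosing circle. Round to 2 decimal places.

The smallest circle enclosing two points has them as diameter endpoints.
Centre = midpoint = (3.5, 1); r² = |AB|²/4 = 73/4 = 18.25.
Diameter = 2r = 2√(18.25) ≈ 8.54.

8.54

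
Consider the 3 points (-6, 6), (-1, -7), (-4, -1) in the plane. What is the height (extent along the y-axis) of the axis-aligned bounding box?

13

max y = 6, min y = -7, so height = 13.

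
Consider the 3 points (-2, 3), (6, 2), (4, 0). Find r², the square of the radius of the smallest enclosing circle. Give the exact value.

16.25

Call the three points A, B, C in the order given.
Side lengths²: AB² = 65, AC² = 45, BC² = 8.
Since AB² = 65 ≥ 45 + 8 = 53, the angle opposite AB is not acute, so the smallest enclosing circle has AB as diameter.
Centre = midpoint of AB = (2, 2.5), r² = 65/4 = 16.25.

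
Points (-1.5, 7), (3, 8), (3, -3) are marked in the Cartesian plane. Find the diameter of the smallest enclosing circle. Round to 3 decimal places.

11.233

Call the three points A, B, C in the order given.
Side lengths²: AB² = 21.25, AC² = 120.25, BC² = 121.
Since BC² = 121 < 120.25 + 21.25 = 141.5, the triangle is acute, so the smallest enclosing circle is the circumcircle.
Circumcentre = (67/36, 2.5), r² = 40885/1296.
Diameter = 2r = 2√(40885/1296) ≈ 11.233.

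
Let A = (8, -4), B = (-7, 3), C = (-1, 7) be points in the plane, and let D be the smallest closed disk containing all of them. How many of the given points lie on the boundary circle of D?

2

Side lengths²: AB² = 274, AC² = 202, BC² = 52.
Since AB² = 274 ≥ 202 + 52 = 254, the angle opposite AB is not acute, so the smallest enclosing circle has AB as diameter.
Centre = midpoint of AB = (0.5, -0.5), r² = 274/4 = 68.5.
The points at distance exactly r from the centre are A, B — 2 points.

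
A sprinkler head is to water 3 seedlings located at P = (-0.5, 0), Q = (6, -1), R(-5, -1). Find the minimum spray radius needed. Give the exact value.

Side lengths²: PQ² = 43.25, PR² = 21.25, QR² = 121.
Since QR² = 121 ≥ 43.25 + 21.25 = 64.5, the angle opposite QR is not acute, so the smallest enclosing circle has QR as diameter.
Centre = midpoint of QR = (0.5, -1), r² = 121/4 = 30.25.
r = √(30.25) = 5.5.

5.5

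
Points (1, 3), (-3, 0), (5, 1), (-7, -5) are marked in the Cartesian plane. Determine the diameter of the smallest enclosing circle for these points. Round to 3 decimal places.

The minimum enclosing circle of a finite set is fixed by two of the points (as a diameter) or three (as a circumcircle).
The farthest pair is (5, 1)–(-7, -5) with squared distance 180. The circle on this segment as diameter has centre (-1, -2) and r² = 180/4 = 45.
Check (1, 3): distance² to centre = 29 ≤ 45, so it lies inside.
All remaining points lie in this disk, and no smaller disk contains both endpoints, so this is the minimum enclosing circle.
Diameter = 2r = 2√45 ≈ 13.416.

13.416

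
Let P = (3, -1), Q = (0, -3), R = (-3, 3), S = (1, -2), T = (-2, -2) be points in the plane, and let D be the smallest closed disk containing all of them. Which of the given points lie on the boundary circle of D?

By Welzl's lemma the MEC is supported by two points (diametrically opposite) or three points (on a circumcircle).
The minimum enclosing circle is determined by three boundary points: P, Q, R.
Their circumcentre is (-0.25, 0.625) with r² = 13.203125.
The farthest remaining point T is at distance² 9.953125 ≤ 13.203125.
The points at distance exactly r from the centre are P, Q, R — 3 points.

P, Q, R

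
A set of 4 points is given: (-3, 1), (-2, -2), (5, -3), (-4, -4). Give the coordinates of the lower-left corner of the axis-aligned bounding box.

x-range [-4, 5], y-range [-4, 1].
The lower-left corner is (-4, -4).

(-4, -4)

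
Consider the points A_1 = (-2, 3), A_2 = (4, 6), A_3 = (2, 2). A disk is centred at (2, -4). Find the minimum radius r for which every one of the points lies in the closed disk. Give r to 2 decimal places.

10.20

The required radius is the distance from (2, -4) to the farthest point.
Squared distances: 65, 104, 36.
Maximum is 104, attained at A_2.
r = √104 ≈ 10.20.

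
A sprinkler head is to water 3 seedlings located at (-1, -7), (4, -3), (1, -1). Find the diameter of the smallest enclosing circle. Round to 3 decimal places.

Call the three points A, B, C in the order given.
Side lengths²: AB² = 41, AC² = 40, BC² = 13.
Since AB² = 41 < 40 + 13 = 53, the triangle is acute, so the smallest enclosing circle is the circumcircle.
Circumcentre = (21/22, -95/22), r² = 2665/242.
Diameter = 2r = 2√(2665/242) ≈ 6.637.

6.637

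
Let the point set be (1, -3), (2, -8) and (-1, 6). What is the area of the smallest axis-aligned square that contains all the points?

196

The bounding box has width 3 and height 14.
An axis-aligned square enclosing the set must have side ≥ max(width, height).
So the minimum side is max(3, 14) = 14.
Area = 14² = 196.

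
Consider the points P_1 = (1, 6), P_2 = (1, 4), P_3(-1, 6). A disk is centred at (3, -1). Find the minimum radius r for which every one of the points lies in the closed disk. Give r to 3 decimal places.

8.062

The required radius is the distance from (3, -1) to the farthest point.
Squared distances: 53, 29, 65.
Maximum is 65, attained at P_3.
r = √65 ≈ 8.062.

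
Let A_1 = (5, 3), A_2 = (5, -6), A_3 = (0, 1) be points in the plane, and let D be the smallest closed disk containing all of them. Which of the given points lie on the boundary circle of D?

Side lengths²: A_1A_2² = 81, A_1A_3² = 29, A_2A_3² = 74.
Since A_1A_2² = 81 < 74 + 29 = 103, the triangle is acute, so the smallest enclosing circle is the circumcircle.
Circumcentre = (3.9, -1.5), r² = 21.46.
The points at distance exactly r from the centre are A_1, A_2, A_3 — 3 points.

A_1, A_2, A_3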